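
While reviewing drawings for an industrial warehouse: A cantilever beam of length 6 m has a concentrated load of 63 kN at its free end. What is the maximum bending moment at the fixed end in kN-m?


For a cantilever with a point load at the free end:
M_max = P * L = 63 * 6 = 378 kN-m

378 kN-m


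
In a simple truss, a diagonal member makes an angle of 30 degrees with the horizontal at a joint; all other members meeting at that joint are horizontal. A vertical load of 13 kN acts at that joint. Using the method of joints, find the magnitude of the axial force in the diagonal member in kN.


At the joint, only the diagonal has a vertical component, so vertical equilibrium gives:
F * sin(30) = 13
F = 13 / sin(30)
= 13 / 0.5
= 26.0 kN

26.0 kN


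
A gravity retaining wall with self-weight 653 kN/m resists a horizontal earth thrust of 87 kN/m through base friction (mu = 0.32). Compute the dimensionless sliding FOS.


Resisting force = mu * W = 0.32 * 653 = 208.96 kN/m
FOS = Resisting / Driving = 208.96 / 87
= 2.4018 (dimensionless)

2.4018 (dimensionless)


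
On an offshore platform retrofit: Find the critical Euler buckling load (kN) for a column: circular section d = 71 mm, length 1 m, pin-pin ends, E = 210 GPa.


I = pi * d^4 / 64 = 1247392.97 mm^4
L = 1000.0 mm
P_cr = pi^2 * E * I / L^2
= 9.8696 * 210000.0 * 1247392.97 / 1000.0^2
= 2585367.79 N = 2585.3678 kN

2585.3678 kN


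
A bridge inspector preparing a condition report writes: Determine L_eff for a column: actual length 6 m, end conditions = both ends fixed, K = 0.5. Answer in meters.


L_eff = K * L
= 0.5 * 6
= 3.0 m

3.0 m


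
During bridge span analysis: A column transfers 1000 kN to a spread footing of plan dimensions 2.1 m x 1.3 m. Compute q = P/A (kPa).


A = 2.1 * 1.3 = 2.73 m^2
q = P / A = 1000 / 2.73
= 366.3004 kPa

366.3004 kPa


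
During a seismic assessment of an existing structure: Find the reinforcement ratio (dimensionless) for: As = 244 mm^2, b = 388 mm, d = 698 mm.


rho = As / (b * d)
= 244 / (388 * 698)
= 244 / 270824
= 0.000901 (dimensionless)

0.000901 (dimensionless)


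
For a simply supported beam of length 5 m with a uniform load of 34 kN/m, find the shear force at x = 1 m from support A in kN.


R_A = w * L / 2 = 34 * 5 / 2 = 85.0 kN
V(x) = R_A - w * x = 85.0 - 34 * 1
= 51.0 kN

51.0 kN


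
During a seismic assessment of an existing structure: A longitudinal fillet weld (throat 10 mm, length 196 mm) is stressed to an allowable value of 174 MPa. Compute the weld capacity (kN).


Strength = throat * length * allowable stress
= 10 * 196 * 174 N
= 341040 N
= 341.04 kN

341.04 kN


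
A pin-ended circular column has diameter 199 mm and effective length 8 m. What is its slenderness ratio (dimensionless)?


Radius of gyration r = d / 4 = 199 / 4 = 49.75 mm
L_eff = 8000.0 mm
Slenderness ratio = L / r = 8000.0 / 49.75 = 160.8 (dimensionless)

160.8 (dimensionless)


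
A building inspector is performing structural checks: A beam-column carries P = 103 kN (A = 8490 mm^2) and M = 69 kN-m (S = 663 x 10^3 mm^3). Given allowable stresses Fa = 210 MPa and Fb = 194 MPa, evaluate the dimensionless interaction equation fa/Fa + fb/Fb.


f_a = P / A = 103000.0 / 8490 = 12.1319 MPa
f_b = M / S = 69000000.0 / 663000.0 = 104.0724 MPa
Ratio = f_a / Fa + f_b / Fb
= 12.1319 / 210 + 104.0724 / 194
= 0.5942 (dimensionless)

0.5942 (dimensionless)


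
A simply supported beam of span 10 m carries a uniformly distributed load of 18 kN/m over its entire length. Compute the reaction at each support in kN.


Total load = w * L = 18 * 10 = 180 kN
By symmetry, each reaction R = total / 2 = 180 / 2 = 90.0 kN

90.0 kN


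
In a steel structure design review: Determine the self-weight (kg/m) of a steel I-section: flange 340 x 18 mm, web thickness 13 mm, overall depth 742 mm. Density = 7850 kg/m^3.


A_flanges = 2 * 340 * 18 = 12240 mm^2
A_web = (742 - 2 * 18) * 13 = 9178 mm^2
A_total = 12240 + 9178 = 21418 mm^2 = 0.021418 m^2
Weight = rho * A = 7850 * 0.021418 = 168.1313 kg/m

168.1313 kg/m


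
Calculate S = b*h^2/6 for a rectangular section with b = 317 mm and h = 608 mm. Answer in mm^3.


S = b * h^2 / 6
= 317 * 608^2 / 6
= 317 * 369664 / 6
= 19530581.33 mm^3

19530581.33 mm^3


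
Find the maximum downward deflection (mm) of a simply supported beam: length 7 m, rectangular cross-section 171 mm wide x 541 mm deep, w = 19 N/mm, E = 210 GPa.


I = 171 * 541^3 / 12 = 2256350999.25 mm^4
L = 7000.0 mm, w = 19 N/mm, E = 210000.0 MPa
delta = 5 * w * L^4 / (384 * E * I)
= 5 * 19 * 7000.0^4 / (384 * 210000.0 * 2256350999.25)
= 1.2536 mm

1.2536 mm


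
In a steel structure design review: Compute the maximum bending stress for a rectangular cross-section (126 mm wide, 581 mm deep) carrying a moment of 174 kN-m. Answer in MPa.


I = b * h^3 / 12 = 126 * 581^3 / 12 = 2059290880.5 mm^4
y = h / 2 = 581 / 2 = 290.5 mm
M = 174 kN-m = 174000000.0 N-mm
sigma = M * y / I = 174000000.0 * 290.5 / 2059290880.5
= 24.55 MPa

24.55 MPa


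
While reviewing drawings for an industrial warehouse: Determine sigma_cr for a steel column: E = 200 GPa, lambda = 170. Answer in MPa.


sigma_cr = pi^2 * E / lambda^2
= 9.8696 * 200000.0 / 170^2
= 9.8696 * 200000.0 / 28900
= 68.3018 MPa

68.3018 MPa


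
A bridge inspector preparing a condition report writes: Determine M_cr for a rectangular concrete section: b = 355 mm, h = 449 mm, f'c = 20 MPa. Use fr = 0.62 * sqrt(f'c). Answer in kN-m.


fr = 0.62 * sqrt(20) = 0.62 * 4.4721 = 2.7727 MPa
I = 355 * 449^3 / 12 = 2677849282.92 mm^4
y_t = 224.5 mm
M_cr = fr * I / y_t = 2.7727 * 2677849282.92 / 224.5 N-mm
= 33.0732 kN-m

33.0732 kN-m


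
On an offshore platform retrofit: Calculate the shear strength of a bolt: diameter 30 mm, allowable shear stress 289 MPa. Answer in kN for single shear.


A = pi * d^2 / 4 = pi * 30^2 / 4 = 706.8583 mm^2
V = f_v * A / 1000 = 289 * 706.8583 / 1000
= 204.2821 kN

204.2821 kN


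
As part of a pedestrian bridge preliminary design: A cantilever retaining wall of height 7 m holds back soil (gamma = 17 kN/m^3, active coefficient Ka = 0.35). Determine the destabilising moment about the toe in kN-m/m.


Pa = 0.5 * Ka * gamma * H^2
= 0.5 * 0.35 * 17 * 7^2
= 145.775 kN/m
Arm = H / 3 = 7 / 3 = 2.3333 m
Mo = Pa * arm = Pa * H / 3 = 145.775 * 7 / 3 = 340.1417 kN-m/m

340.1417 kN-m/m


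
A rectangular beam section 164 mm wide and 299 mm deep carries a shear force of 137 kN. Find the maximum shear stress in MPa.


A = b * h = 164 * 299 = 49036 mm^2
V = 137 kN = 137000.0 N
tau_max = 1.5 * V / A = 1.5 * 137000.0 / 49036
= 4.1908 MPa

4.1908 MPa


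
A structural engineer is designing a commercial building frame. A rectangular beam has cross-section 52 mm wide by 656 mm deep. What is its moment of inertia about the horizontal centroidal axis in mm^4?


I = b * h^3 / 12
= 52 * 656^3 / 12
= 52 * 282300416 / 12
= 1223301802.67 mm^4

1223301802.67 mm^4


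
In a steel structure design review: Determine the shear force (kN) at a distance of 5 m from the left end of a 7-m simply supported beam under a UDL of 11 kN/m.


R_A = w * L / 2 = 11 * 7 / 2 = 38.5 kN
V(x) = R_A - w * x = 38.5 - 11 * 5
= -16.5 kN

-16.5 kN


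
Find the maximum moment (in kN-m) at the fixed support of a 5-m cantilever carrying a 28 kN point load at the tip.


For a cantilever with a point load at the free end:
M_max = P * L = 28 * 5 = 140 kN-m

140 kN-m


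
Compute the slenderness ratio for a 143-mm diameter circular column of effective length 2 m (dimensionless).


Radius of gyration r = d / 4 = 143 / 4 = 35.75 mm
L_eff = 2000.0 mm
Slenderness ratio = L / r = 2000.0 / 35.75 = 55.94 (dimensionless)

55.94 (dimensionless)


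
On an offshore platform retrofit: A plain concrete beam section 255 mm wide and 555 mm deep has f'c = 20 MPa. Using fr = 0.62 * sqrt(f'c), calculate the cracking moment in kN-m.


fr = 0.62 * sqrt(20) = 0.62 * 4.4721 = 2.7727 MPa
I = 255 * 555^3 / 12 = 3632769843.75 mm^4
y_t = 277.5 mm
M_cr = fr * I / y_t = 2.7727 * 3632769843.75 / 277.5 N-mm
= 36.2979 kN-m

36.2979 kN-m


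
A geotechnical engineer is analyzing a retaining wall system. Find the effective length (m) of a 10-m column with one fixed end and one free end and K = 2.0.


L_eff = K * L
= 2.0 * 10
= 20.0 m

20.0 m


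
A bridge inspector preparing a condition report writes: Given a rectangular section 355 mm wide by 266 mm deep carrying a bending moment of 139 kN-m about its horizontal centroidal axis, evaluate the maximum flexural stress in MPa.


I = b * h^3 / 12 = 355 * 266^3 / 12 = 556790756.67 mm^4
y = h / 2 = 266 / 2 = 133.0 mm
M = 139 kN-m = 139000000.0 N-mm
sigma = M * y / I = 139000000.0 * 133.0 / 556790756.67
= 33.2 MPa

33.2 MPa


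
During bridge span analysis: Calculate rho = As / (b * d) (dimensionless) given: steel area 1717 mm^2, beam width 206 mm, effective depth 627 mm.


rho = As / (b * d)
= 1717 / (206 * 627)
= 1717 / 129162
= 0.013293 (dimensionless)

0.013293 (dimensionless)


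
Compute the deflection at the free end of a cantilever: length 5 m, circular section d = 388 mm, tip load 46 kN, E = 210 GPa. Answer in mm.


I = pi * d^4 / 64 = pi * 388^4 / 64 = 1112491755.27 mm^4
L = 5000.0 mm, P = 46000.0 N, E = 210000.0 MPa
delta = P * L^3 / (3 * E * I)
= 46000.0 * 5000.0^3 / (3 * 210000.0 * 1112491755.27)
= 8.2041 mm

8.2041 mm


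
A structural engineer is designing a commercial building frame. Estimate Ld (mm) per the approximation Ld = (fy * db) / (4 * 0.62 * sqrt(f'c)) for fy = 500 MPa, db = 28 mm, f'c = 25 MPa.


Ld = (fy * db) / (4 * 0.62 * sqrt(f'c))
= (500 * 28) / (4 * 0.62 * sqrt(25))
= 14000 / 12.4
= 1129.03 mm

1129.03 mm


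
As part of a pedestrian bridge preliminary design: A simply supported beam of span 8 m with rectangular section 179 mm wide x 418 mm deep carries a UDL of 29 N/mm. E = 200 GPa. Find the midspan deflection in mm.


I = 179 * 418^3 / 12 = 1089433260.67 mm^4
L = 8000.0 mm, w = 29 N/mm, E = 200000.0 MPa
delta = 5 * w * L^4 / (384 * E * I)
= 5 * 29 * 8000.0^4 / (384 * 200000.0 * 1089433260.67)
= 7.0985 mm

7.0985 mm


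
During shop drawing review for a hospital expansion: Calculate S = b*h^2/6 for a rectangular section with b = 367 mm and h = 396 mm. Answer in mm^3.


S = b * h^2 / 6
= 367 * 396^2 / 6
= 367 * 156816 / 6
= 9591912.0 mm^3

9591912.0 mm^3


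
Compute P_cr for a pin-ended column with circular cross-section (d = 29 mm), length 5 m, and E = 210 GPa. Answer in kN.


I = pi * d^4 / 64 = 34718.57 mm^4
L = 5000.0 mm
P_cr = pi^2 * E * I / L^2
= 9.8696 * 210000.0 * 34718.57 / 5000.0^2
= 2878.33 N = 2.8783 kN

2.8783 kN


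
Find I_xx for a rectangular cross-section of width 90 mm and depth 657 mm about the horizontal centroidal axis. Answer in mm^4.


I = b * h^3 / 12
= 90 * 657^3 / 12
= 90 * 283593393 / 12
= 2126950447.5 mm^4

2126950447.5 mm^4


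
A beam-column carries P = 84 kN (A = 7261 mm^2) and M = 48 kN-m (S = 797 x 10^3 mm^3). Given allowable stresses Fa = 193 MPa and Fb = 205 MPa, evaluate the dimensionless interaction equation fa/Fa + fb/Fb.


f_a = P / A = 84000.0 / 7261 = 11.5687 MPa
f_b = M / S = 48000000.0 / 797000.0 = 60.2258 MPa
Ratio = f_a / Fa + f_b / Fb
= 11.5687 / 193 + 60.2258 / 205
= 0.3537 (dimensionless)

0.3537 (dimensionless)


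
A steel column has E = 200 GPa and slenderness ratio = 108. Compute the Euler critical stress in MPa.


sigma_cr = pi^2 * E / lambda^2
= 9.8696 * 200000.0 / 108^2
= 9.8696 * 200000.0 / 11664
= 169.2319 MPa

169.2319 MPa


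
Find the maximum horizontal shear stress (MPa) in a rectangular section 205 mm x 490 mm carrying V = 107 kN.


A = b * h = 205 * 490 = 100450 mm^2
V = 107 kN = 107000.0 N
tau_max = 1.5 * V / A = 1.5 * 107000.0 / 100450
= 1.5978 MPa

1.5978 MPa


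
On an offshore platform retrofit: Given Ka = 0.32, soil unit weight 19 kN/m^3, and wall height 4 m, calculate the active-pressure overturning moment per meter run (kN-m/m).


Pa = 0.5 * Ka * gamma * H^2
= 0.5 * 0.32 * 19 * 4^2
= 48.64 kN/m
Arm = H / 3 = 4 / 3 = 1.3333 m
Mo = Pa * arm = Pa * H / 3 = 48.64 * 4 / 3 = 64.8533 kN-m/m

64.8533 kN-m/m


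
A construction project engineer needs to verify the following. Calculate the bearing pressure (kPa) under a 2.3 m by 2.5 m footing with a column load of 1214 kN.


A = 2.3 * 2.5 = 5.75 m^2
q = P / A = 1214 / 5.75
= 211.1304 kPa

211.1304 kPa


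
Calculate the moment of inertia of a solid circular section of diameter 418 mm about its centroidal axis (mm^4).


r = d / 2 = 418 / 2 = 209.0 mm
I = pi * r^4 / 4 = pi * 209.0^4 / 4
= 1498563070.0 mm^4

1498563070.0 mm^4


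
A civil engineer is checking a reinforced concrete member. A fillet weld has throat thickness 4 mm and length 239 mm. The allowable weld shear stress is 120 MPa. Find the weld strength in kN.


Strength = throat * length * allowable stress
= 4 * 239 * 120 N
= 114720 N
= 114.72 kN

114.72 kN


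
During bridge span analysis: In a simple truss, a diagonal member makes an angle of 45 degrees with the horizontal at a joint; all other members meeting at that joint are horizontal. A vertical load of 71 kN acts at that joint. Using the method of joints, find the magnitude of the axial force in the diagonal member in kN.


At the joint, only the diagonal has a vertical component, so vertical equilibrium gives:
F * sin(45) = 71
F = 71 / sin(45)
= 71 / 0.707107
= 100.41 kN

100.41 kN


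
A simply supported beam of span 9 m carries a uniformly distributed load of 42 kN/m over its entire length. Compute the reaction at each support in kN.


Total load = w * L = 42 * 9 = 378 kN
By symmetry, each reaction R = total / 2 = 378 / 2 = 189.0 kN

189.0 kN


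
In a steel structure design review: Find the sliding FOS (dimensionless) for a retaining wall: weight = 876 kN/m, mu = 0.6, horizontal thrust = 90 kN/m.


Resisting force = mu * W = 0.6 * 876 = 525.6 kN/m
FOS = Resisting / Driving = 525.6 / 90
= 5.84 (dimensionless)

5.84 (dimensionless)


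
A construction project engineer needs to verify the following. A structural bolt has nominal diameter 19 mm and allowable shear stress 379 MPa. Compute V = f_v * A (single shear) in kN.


A = pi * d^2 / 4 = pi * 19^2 / 4 = 283.5287 mm^2
V = f_v * A / 1000 = 379 * 283.5287 / 1000
= 107.4574 kN

107.4574 kN


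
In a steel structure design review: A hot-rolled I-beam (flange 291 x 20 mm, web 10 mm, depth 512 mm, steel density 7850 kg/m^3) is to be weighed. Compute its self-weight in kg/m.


A_flanges = 2 * 291 * 20 = 11640 mm^2
A_web = (512 - 2 * 20) * 10 = 4720 mm^2
A_total = 11640 + 4720 = 16360 mm^2 = 0.016360 m^2
Weight = rho * A = 7850 * 0.016360 = 128.426 kg/m

128.426 kg/m


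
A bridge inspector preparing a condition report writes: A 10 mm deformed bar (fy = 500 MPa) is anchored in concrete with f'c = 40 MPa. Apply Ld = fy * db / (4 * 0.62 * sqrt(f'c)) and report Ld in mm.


Ld = (fy * db) / (4 * 0.62 * sqrt(f'c))
= (500 * 10) / (4 * 0.62 * sqrt(40))
= 5000 / 15.6849
= 318.78 mm

318.78 mm


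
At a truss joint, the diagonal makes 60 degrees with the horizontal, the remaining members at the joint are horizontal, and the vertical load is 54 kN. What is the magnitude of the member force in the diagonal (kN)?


At the joint, only the diagonal has a vertical component, so vertical equilibrium gives:
F * sin(60) = 54
F = 54 / sin(60)
= 54 / 0.866025
= 62.35 kN

62.35 kN


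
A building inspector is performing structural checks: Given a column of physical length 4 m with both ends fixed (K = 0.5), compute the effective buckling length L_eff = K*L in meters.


L_eff = K * L
= 0.5 * 4
= 2.0 m

2.0 m


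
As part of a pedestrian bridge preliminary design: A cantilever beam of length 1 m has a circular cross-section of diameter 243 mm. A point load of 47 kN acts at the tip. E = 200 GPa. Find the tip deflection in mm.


I = pi * d^4 / 64 = pi * 243^4 / 64 = 171157129.04 mm^4
L = 1000.0 mm, P = 47000.0 N, E = 200000.0 MPa
delta = P * L^3 / (3 * E * I)
= 47000.0 * 1000.0^3 / (3 * 200000.0 * 171157129.04)
= 0.4577 mm

0.4577 mm


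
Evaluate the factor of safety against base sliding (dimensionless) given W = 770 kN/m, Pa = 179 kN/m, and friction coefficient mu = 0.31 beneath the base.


Resisting force = mu * W = 0.31 * 770 = 238.7 kN/m
FOS = Resisting / Driving = 238.7 / 179
= 1.3335 (dimensionless)

1.3335 (dimensionless)


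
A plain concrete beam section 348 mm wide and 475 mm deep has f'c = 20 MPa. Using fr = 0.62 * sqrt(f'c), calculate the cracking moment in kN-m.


fr = 0.62 * sqrt(20) = 0.62 * 4.4721 = 2.7727 MPa
I = 348 * 475^3 / 12 = 3107984375.0 mm^4
y_t = 237.5 mm
M_cr = fr * I / y_t = 2.7727 * 3107984375.0 / 237.5 N-mm
= 36.2846 kN-m

36.2846 kN-m


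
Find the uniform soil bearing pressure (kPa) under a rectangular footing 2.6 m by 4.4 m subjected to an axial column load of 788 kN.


A = 2.6 * 4.4 = 11.44 m^2
q = P / A = 788 / 11.44
= 68.8811 kPa

68.8811 kPa


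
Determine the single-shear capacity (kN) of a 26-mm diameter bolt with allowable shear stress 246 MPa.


A = pi * d^2 / 4 = pi * 26^2 / 4 = 530.9292 mm^2
V = f_v * A / 1000 = 246 * 530.9292 / 1000
= 130.6086 kN

130.6086 kN


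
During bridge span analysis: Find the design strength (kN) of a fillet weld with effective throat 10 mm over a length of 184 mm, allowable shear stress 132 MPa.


Strength = throat * length * allowable stress
= 10 * 184 * 132 N
= 242880 N
= 242.88 kN

242.88 kN


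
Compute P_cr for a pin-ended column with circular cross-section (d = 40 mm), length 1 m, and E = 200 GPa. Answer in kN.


I = pi * d^4 / 64 = 125663.71 mm^4
L = 1000.0 mm
P_cr = pi^2 * E * I / L^2
= 9.8696 * 200000.0 * 125663.71 / 1000.0^2
= 248050.21 N = 248.0502 kN

248.0502 kN


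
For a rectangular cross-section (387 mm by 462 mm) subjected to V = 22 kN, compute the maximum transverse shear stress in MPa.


A = b * h = 387 * 462 = 178794 mm^2
V = 22 kN = 22000.0 N
tau_max = 1.5 * V / A = 1.5 * 22000.0 / 178794
= 0.1846 MPa

0.1846 MPa


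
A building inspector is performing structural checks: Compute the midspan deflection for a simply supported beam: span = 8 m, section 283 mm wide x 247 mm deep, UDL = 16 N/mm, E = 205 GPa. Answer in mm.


I = 283 * 247^3 / 12 = 355382509.08 mm^4
L = 8000.0 mm, w = 16 N/mm, E = 205000.0 MPa
delta = 5 * w * L^4 / (384 * E * I)
= 5 * 16 * 8000.0^4 / (384 * 205000.0 * 355382509.08)
= 11.713 mm

11.713 mm


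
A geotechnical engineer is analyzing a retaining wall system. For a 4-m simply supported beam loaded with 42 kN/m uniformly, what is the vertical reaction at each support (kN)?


Total load = w * L = 42 * 4 = 168 kN
By symmetry, each reaction R = total / 2 = 168 / 2 = 84.0 kN

84.0 kN


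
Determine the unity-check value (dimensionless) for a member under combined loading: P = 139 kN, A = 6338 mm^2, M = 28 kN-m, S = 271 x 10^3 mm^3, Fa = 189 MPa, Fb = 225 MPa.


f_a = P / A = 139000.0 / 6338 = 21.9312 MPa
f_b = M / S = 28000000.0 / 271000.0 = 103.321 MPa
Ratio = f_a / Fa + f_b / Fb
= 21.9312 / 189 + 103.321 / 225
= 0.5752 (dimensionless)

0.5752 (dimensionless)


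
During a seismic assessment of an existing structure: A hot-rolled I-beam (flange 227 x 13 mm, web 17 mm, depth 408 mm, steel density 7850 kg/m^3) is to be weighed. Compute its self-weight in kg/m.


A_flanges = 2 * 227 * 13 = 5902 mm^2
A_web = (408 - 2 * 13) * 17 = 6494 mm^2
A_total = 5902 + 6494 = 12396 mm^2 = 0.012396 m^2
Weight = rho * A = 7850 * 0.012396 = 97.3086 kg/m

97.3086 kg/m


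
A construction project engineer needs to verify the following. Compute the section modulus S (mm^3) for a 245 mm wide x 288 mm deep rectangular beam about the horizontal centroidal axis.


S = b * h^2 / 6
= 245 * 288^2 / 6
= 245 * 82944 / 6
= 3386880.0 mm^3

3386880.0 mm^3


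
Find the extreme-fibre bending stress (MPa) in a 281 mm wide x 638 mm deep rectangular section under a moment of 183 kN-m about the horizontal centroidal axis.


I = b * h^3 / 12 = 281 * 638^3 / 12 = 6081169519.33 mm^4
y = h / 2 = 638 / 2 = 319.0 mm
M = 183 kN-m = 183000000.0 N-mm
sigma = M * y / I = 183000000.0 * 319.0 / 6081169519.33
= 9.6 MPa

9.6 MPa


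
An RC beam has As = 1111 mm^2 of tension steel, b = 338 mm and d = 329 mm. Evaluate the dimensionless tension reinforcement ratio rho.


rho = As / (b * d)
= 1111 / (338 * 329)
= 1111 / 111202
= 0.009991 (dimensionless)

0.009991 (dimensionless)


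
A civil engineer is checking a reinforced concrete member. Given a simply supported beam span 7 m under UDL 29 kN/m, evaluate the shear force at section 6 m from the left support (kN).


R_A = w * L / 2 = 29 * 7 / 2 = 101.5 kN
V(x) = R_A - w * x = 101.5 - 29 * 6
= -72.5 kN

-72.5 kN


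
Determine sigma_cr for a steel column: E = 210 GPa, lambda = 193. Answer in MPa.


sigma_cr = pi^2 * E / lambda^2
= 9.8696 * 210000.0 / 193^2
= 9.8696 * 210000.0 / 37249
= 55.6422 MPa

55.6422 MPa


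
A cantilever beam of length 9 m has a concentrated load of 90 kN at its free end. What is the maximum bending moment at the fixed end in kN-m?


For a cantilever with a point load at the free end:
M_max = P * L = 90 * 9 = 810 kN-m

810 kN-m


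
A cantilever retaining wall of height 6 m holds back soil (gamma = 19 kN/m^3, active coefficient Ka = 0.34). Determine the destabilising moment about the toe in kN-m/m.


Pa = 0.5 * Ka * gamma * H^2
= 0.5 * 0.34 * 19 * 6^2
= 116.28 kN/m
Arm = H / 3 = 6 / 3 = 2.0 m
Mo = Pa * arm = Pa * H / 3 = 116.28 * 6 / 3 = 232.56 kN-m/m

232.56 kN-m/m


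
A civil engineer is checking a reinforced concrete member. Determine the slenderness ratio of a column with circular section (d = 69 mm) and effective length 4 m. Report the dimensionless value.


Radius of gyration r = d / 4 = 69 / 4 = 17.25 mm
L_eff = 4000.0 mm
Slenderness ratio = L / r = 4000.0 / 17.25 = 231.88 (dimensionless)

231.88 (dimensionless)


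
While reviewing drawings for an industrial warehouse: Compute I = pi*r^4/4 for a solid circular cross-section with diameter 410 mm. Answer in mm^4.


r = d / 2 = 410 / 2 = 205.0 mm
I = pi * r^4 / 4 = pi * 205.0^4 / 4
= 1387092187.25 mm^4

1387092187.25 mm^4


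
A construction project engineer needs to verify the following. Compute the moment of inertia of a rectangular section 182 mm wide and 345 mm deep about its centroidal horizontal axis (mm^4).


I = b * h^3 / 12
= 182 * 345^3 / 12
= 182 * 41063625 / 12
= 622798312.5 mm^4

622798312.5 mm^4


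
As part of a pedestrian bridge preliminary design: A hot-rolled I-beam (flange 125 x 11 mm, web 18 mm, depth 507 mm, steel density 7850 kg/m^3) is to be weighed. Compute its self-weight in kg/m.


A_flanges = 2 * 125 * 11 = 2750 mm^2
A_web = (507 - 2 * 11) * 18 = 8730 mm^2
A_total = 2750 + 8730 = 11480 mm^2 = 0.011480 m^2
Weight = rho * A = 7850 * 0.011480 = 90.118 kg/m

90.118 kg/m


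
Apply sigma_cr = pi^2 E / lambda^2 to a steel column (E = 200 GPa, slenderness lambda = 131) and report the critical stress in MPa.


sigma_cr = pi^2 * E / lambda^2
= 9.8696 * 200000.0 / 131^2
= 9.8696 * 200000.0 / 17161
= 115.0237 MPa

115.0237 MPa


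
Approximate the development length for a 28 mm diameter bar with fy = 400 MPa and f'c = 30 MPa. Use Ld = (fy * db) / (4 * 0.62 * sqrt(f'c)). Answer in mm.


Ld = (fy * db) / (4 * 0.62 * sqrt(f'c))
= (400 * 28) / (4 * 0.62 * sqrt(30))
= 11200 / 13.5835
= 824.53 mm

824.53 mm


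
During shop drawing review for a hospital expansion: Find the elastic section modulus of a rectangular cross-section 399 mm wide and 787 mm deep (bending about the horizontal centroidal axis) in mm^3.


S = b * h^2 / 6
= 399 * 787^2 / 6
= 399 * 619369 / 6
= 41188038.5 mm^3

41188038.5 mm^3


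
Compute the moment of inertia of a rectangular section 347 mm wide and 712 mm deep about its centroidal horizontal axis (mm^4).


I = b * h^3 / 12
= 347 * 712^3 / 12
= 347 * 360944128 / 12
= 10437301034.67 mm^4

10437301034.67 mm^4


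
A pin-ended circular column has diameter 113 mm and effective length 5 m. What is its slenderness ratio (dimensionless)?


Radius of gyration r = d / 4 = 113 / 4 = 28.25 mm
L_eff = 5000.0 mm
Slenderness ratio = L / r = 5000.0 / 28.25 = 176.99 (dimensionless)

176.99 (dimensionless)


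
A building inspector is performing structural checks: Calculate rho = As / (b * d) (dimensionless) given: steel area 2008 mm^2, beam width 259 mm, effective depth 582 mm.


rho = As / (b * d)
= 2008 / (259 * 582)
= 2008 / 150738
= 0.013321 (dimensionless)

0.013321 (dimensionless)


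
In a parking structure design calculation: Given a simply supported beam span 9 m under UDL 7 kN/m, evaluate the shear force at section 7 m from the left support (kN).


R_A = w * L / 2 = 7 * 9 / 2 = 31.5 kN
V(x) = R_A - w * x = 31.5 - 7 * 7
= -17.5 kN

-17.5 kN


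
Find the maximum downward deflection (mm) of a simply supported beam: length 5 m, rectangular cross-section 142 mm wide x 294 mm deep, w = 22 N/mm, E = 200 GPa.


I = 142 * 294^3 / 12 = 300710844.0 mm^4
L = 5000.0 mm, w = 22 N/mm, E = 200000.0 MPa
delta = 5 * w * L^4 / (384 * E * I)
= 5 * 22 * 5000.0^4 / (384 * 200000.0 * 300710844.0)
= 2.9769 mm

2.9769 mm


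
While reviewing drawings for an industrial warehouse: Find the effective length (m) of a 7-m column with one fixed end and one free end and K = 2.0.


L_eff = K * L
= 2.0 * 7
= 14.0 m

14.0 m


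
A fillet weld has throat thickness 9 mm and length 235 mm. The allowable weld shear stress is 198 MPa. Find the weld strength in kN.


Strength = throat * length * allowable stress
= 9 * 235 * 198 N
= 418770 N
= 418.77 kN

418.77 kN


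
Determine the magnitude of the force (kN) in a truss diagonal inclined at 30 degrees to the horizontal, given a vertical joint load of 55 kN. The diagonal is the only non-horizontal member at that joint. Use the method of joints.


At the joint, only the diagonal has a vertical component, so vertical equilibrium gives:
F * sin(30) = 55
F = 55 / sin(30)
= 55 / 0.5
= 110.0 kN

110.0 kN


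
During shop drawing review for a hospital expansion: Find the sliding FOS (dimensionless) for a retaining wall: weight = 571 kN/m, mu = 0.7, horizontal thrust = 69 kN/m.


Resisting force = mu * W = 0.7 * 571 = 399.7 kN/m
FOS = Resisting / Driving = 399.7 / 69
= 5.7928 (dimensionless)

5.7928 (dimensionless)


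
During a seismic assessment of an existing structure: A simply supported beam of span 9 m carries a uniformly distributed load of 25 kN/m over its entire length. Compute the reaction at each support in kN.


Total load = w * L = 25 * 9 = 225 kN
By symmetry, each reaction R = total / 2 = 225 / 2 = 112.5 kN

112.5 kN


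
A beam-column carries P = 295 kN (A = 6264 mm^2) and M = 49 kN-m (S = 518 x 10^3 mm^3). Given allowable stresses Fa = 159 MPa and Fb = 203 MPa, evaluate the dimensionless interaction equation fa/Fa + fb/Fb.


f_a = P / A = 295000.0 / 6264 = 47.0945 MPa
f_b = M / S = 49000000.0 / 518000.0 = 94.5946 MPa
Ratio = f_a / Fa + f_b / Fb
= 47.0945 / 159 + 94.5946 / 203
= 0.7622 (dimensionless)

0.7622 (dimensionless)


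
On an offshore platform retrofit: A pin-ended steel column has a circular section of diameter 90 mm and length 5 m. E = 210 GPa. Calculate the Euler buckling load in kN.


I = pi * d^4 / 64 = 3220623.34 mm^4
L = 5000.0 mm
P_cr = pi^2 * E * I / L^2
= 9.8696 * 210000.0 * 3220623.34 / 5000.0^2
= 267004.74 N = 267.0047 kN

267.0047 kN


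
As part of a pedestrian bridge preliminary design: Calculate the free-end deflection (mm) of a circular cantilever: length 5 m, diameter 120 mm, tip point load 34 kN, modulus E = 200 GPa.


I = pi * d^4 / 64 = pi * 120^4 / 64 = 10178760.2 mm^4
L = 5000.0 mm, P = 34000.0 N, E = 200000.0 MPa
delta = P * L^3 / (3 * E * I)
= 34000.0 * 5000.0^3 / (3 * 200000.0 * 10178760.2)
= 695.8935 mm

695.8935 mm


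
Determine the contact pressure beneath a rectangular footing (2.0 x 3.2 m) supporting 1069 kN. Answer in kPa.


A = 2.0 * 3.2 = 6.4 m^2
q = P / A = 1069 / 6.4
= 167.0312 kPa

167.0312 kPa


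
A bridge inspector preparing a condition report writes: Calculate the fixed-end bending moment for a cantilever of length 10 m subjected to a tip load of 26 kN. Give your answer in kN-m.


For a cantilever with a point load at the free end:
M_max = P * L = 26 * 10 = 260 kN-m

260 kN-m


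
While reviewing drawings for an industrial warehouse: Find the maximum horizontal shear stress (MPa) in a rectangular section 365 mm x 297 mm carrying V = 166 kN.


A = b * h = 365 * 297 = 108405 mm^2
V = 166 kN = 166000.0 N
tau_max = 1.5 * V / A = 1.5 * 166000.0 / 108405
= 2.2969 MPa

2.2969 MPa


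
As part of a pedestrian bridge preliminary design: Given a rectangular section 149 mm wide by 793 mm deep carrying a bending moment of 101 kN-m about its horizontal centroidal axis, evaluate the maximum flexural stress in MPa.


I = b * h^3 / 12 = 149 * 793^3 / 12 = 6191909274.42 mm^4
y = h / 2 = 793 / 2 = 396.5 mm
M = 101 kN-m = 101000000.0 N-mm
sigma = M * y / I = 101000000.0 * 396.5 / 6191909274.42
= 6.47 MPa

6.47 MPa


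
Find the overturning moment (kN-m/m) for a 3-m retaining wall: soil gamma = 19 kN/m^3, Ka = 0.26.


Pa = 0.5 * Ka * gamma * H^2
= 0.5 * 0.26 * 19 * 3^2
= 22.23 kN/m
Arm = H / 3 = 3 / 3 = 1.0 m
Mo = Pa * arm = Pa * H / 3 = 22.23 * 3 / 3 = 22.23 kN-m/m

22.23 kN-m/m


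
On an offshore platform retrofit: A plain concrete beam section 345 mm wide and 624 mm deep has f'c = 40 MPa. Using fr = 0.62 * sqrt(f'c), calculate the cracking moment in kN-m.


fr = 0.62 * sqrt(40) = 0.62 * 6.3246 = 3.9212 MPa
I = 345 * 624^3 / 12 = 6985405440.0 mm^4
y_t = 312.0 mm
M_cr = fr * I / y_t = 3.9212 * 6985405440.0 / 312.0 N-mm
= 87.7928 kN-m

87.7928 kN-m


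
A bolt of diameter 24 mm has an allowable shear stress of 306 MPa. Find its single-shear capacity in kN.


A = pi * d^2 / 4 = pi * 24^2 / 4 = 452.3893 mm^2
V = f_v * A / 1000 = 306 * 452.3893 / 1000
= 138.4311 kN

138.4311 kN


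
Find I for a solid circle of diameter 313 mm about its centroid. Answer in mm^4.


r = d / 2 = 313 / 2 = 156.5 mm
I = pi * r^4 / 4 = pi * 156.5^4 / 4
= 471137039.8 mm^4

471137039.8 mm^4


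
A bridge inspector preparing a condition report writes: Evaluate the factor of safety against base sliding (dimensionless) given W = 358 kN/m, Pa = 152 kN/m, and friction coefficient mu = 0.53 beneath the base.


Resisting force = mu * W = 0.53 * 358 = 189.74 kN/m
FOS = Resisting / Driving = 189.74 / 152
= 1.2483 (dimensionless)

1.2483 (dimensionless)


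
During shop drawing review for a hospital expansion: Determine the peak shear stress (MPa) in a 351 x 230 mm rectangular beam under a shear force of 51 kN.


A = b * h = 351 * 230 = 80730 mm^2
V = 51 kN = 51000.0 N
tau_max = 1.5 * V / A = 1.5 * 51000.0 / 80730
= 0.9476 MPa

0.9476 MPa


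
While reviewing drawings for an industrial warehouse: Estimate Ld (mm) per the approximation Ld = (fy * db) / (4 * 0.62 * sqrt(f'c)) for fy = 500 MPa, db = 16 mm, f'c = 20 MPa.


Ld = (fy * db) / (4 * 0.62 * sqrt(f'c))
= (500 * 16) / (4 * 0.62 * sqrt(20))
= 8000 / 11.0909
= 721.31 mm

721.31 mm


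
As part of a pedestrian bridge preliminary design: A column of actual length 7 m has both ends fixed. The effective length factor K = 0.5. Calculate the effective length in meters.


L_eff = K * L
= 0.5 * 7
= 3.5 m

3.5 m


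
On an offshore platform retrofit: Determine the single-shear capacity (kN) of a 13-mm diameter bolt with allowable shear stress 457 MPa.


A = pi * d^2 / 4 = pi * 13^2 / 4 = 132.7323 mm^2
V = f_v * A / 1000 = 457 * 132.7323 / 1000
= 60.6587 kN

60.6587 kN


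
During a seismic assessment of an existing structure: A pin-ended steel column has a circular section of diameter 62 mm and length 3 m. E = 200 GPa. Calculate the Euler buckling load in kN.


I = pi * d^4 / 64 = 725331.7 mm^4
L = 3000.0 mm
P_cr = pi^2 * E * I / L^2
= 9.8696 * 200000.0 * 725331.7 / 3000.0^2
= 159083.04 N = 159.083 kN

159.083 kN


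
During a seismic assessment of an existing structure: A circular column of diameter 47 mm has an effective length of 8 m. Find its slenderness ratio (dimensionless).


Radius of gyration r = d / 4 = 47 / 4 = 11.75 mm
L_eff = 8000.0 mm
Slenderness ratio = L / r = 8000.0 / 11.75 = 680.85 (dimensionless)

680.85 (dimensionless)


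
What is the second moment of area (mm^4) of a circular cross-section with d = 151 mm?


r = d / 2 = 151 / 2 = 75.5 mm
I = pi * r^4 / 4 = pi * 75.5^4 / 4
= 25519824.76 mm^4

25519824.76 mm^4


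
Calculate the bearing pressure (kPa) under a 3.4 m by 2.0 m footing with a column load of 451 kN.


A = 3.4 * 2.0 = 6.8 m^2
q = P / A = 451 / 6.8
= 66.3235 kPa

66.3235 kPa


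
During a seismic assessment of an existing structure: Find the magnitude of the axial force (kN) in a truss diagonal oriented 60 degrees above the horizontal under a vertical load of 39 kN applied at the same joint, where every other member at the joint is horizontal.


At the joint, only the diagonal has a vertical component, so vertical equilibrium gives:
F * sin(60) = 39
F = 39 / sin(60)
= 39 / 0.866025
= 45.03 kN

45.03 kN


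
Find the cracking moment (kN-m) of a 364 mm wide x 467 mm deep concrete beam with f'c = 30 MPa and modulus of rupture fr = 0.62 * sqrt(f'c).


fr = 0.62 * sqrt(30) = 0.62 * 5.4772 = 3.3959 MPa
I = 364 * 467^3 / 12 = 3089376077.67 mm^4
y_t = 233.5 mm
M_cr = fr * I / y_t = 3.3959 * 3089376077.67 / 233.5 N-mm
= 44.93 kN-m

44.93 kN-m


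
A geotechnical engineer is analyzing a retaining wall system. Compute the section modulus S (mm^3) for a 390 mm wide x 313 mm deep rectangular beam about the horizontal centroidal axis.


S = b * h^2 / 6
= 390 * 313^2 / 6
= 390 * 97969 / 6
= 6367985.0 mm^3

6367985.0 mm^3


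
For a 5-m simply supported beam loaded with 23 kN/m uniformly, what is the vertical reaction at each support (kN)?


Total load = w * L = 23 * 5 = 115 kN
By symmetry, each reaction R = total / 2 = 115 / 2 = 57.5 kN

57.5 kN


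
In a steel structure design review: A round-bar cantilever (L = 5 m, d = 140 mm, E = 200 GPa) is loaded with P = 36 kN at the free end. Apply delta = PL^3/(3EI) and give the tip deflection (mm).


I = pi * d^4 / 64 = pi * 140^4 / 64 = 18857409.9 mm^4
L = 5000.0 mm, P = 36000.0 N, E = 200000.0 MPa
delta = P * L^3 / (3 * E * I)
= 36000.0 * 5000.0^3 / (3 * 200000.0 * 18857409.9)
= 397.7216 mm

397.7216 mm


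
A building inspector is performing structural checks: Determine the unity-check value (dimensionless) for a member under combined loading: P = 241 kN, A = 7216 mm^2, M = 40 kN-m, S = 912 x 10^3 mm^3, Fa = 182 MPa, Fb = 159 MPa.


f_a = P / A = 241000.0 / 7216 = 33.398 MPa
f_b = M / S = 40000000.0 / 912000.0 = 43.8596 MPa
Ratio = f_a / Fa + f_b / Fb
= 33.398 / 182 + 43.8596 / 159
= 0.4594 (dimensionless)

0.4594 (dimensionless)


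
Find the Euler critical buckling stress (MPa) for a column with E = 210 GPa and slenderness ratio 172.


sigma_cr = pi^2 * E / lambda^2
= 9.8696 * 210000.0 / 172^2
= 9.8696 * 210000.0 / 29584
= 70.0587 MPa

70.0587 MPa


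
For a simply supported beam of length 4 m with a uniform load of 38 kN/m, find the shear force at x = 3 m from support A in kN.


R_A = w * L / 2 = 38 * 4 / 2 = 76.0 kN
V(x) = R_A - w * x = 76.0 - 38 * 3
= -38.0 kN

-38.0 kN


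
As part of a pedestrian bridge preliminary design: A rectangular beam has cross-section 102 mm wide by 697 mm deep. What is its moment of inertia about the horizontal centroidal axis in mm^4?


I = b * h^3 / 12
= 102 * 697^3 / 12
= 102 * 338608873 / 12
= 2878175420.5 mm^4

2878175420.5 mm^4


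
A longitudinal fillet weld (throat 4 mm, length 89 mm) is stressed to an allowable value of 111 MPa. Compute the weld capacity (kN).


Strength = throat * length * allowable stress
= 4 * 89 * 111 N
= 39516 N
= 39.52 kN

39.52 kN


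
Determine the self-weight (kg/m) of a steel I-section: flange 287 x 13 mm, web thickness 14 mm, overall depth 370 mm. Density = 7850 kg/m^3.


A_flanges = 2 * 287 * 13 = 7462 mm^2
A_web = (370 - 2 * 13) * 14 = 4816 mm^2
A_total = 7462 + 4816 = 12278 mm^2 = 0.012278 m^2
Weight = rho * A = 7850 * 0.012278 = 96.3823 kg/m

96.3823 kg/m


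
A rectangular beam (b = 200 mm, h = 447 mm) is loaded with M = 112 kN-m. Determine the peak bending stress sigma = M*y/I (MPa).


I = b * h^3 / 12 = 200 * 447^3 / 12 = 1488577050.0 mm^4
y = h / 2 = 447 / 2 = 223.5 mm
M = 112 kN-m = 112000000.0 N-mm
sigma = M * y / I = 112000000.0 * 223.5 / 1488577050.0
= 16.82 MPa

16.82 MPa


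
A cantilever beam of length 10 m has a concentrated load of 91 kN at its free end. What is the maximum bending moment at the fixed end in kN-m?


For a cantilever with a point load at the free end:
M_max = P * L = 91 * 10 = 910 kN-m

910 kN-m


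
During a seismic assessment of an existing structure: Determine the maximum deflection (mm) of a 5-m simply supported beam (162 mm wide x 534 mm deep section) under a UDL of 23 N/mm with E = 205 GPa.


I = 162 * 534^3 / 12 = 2055689604.0 mm^4
L = 5000.0 mm, w = 23 N/mm, E = 205000.0 MPa
delta = 5 * w * L^4 / (384 * E * I)
= 5 * 23 * 5000.0^4 / (384 * 205000.0 * 2055689604.0)
= 0.4442 mm

0.4442 mm


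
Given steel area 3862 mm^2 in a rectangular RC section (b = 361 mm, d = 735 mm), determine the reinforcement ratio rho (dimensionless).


rho = As / (b * d)
= 3862 / (361 * 735)
= 3862 / 265335
= 0.014555 (dimensionless)

0.014555 (dimensionless)


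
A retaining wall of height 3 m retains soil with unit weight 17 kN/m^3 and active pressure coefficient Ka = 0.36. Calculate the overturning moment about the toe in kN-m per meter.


Pa = 0.5 * Ka * gamma * H^2
= 0.5 * 0.36 * 17 * 3^2
= 27.54 kN/m
Arm = H / 3 = 3 / 3 = 1.0 m
Mo = Pa * arm = Pa * H / 3 = 27.54 * 3 / 3 = 27.54 kN-m/m

27.54 kN-m/m


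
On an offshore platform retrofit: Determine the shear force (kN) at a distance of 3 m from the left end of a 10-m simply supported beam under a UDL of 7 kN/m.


R_A = w * L / 2 = 7 * 10 / 2 = 35.0 kN
V(x) = R_A - w * x = 35.0 - 7 * 3
= 14.0 kN

14.0 kN


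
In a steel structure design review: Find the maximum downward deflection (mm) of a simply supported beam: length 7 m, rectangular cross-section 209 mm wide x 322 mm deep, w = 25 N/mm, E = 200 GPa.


I = 209 * 322^3 / 12 = 581477152.67 mm^4
L = 7000.0 mm, w = 25 N/mm, E = 200000.0 MPa
delta = 5 * w * L^4 / (384 * E * I)
= 5 * 25 * 7000.0^4 / (384 * 200000.0 * 581477152.67)
= 6.7206 mm

6.7206 mm


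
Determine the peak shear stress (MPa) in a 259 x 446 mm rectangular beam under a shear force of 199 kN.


A = b * h = 259 * 446 = 115514 mm^2
V = 199 kN = 199000.0 N
tau_max = 1.5 * V / A = 1.5 * 199000.0 / 115514
= 2.5841 MPa

2.5841 MPa


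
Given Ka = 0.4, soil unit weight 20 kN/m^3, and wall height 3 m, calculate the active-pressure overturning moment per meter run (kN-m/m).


Pa = 0.5 * Ka * gamma * H^2
= 0.5 * 0.4 * 20 * 3^2
= 36.0 kN/m
Arm = H / 3 = 3 / 3 = 1.0 m
Mo = Pa * arm = Pa * H / 3 = 36.0 * 3 / 3 = 36.0 kN-m/m

36.0 kN-m/m


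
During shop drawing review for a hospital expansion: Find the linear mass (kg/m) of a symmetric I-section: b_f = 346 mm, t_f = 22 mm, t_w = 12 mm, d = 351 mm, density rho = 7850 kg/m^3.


A_flanges = 2 * 346 * 22 = 15224 mm^2
A_web = (351 - 2 * 22) * 12 = 3684 mm^2
A_total = 15224 + 3684 = 18908 mm^2 = 0.018908 m^2
Weight = rho * A = 7850 * 0.018908 = 148.4278 kg/m

148.4278 kg/m


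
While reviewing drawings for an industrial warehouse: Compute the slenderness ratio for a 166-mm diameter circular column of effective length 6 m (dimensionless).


Radius of gyration r = d / 4 = 166 / 4 = 41.5 mm
L_eff = 6000.0 mm
Slenderness ratio = L / r = 6000.0 / 41.5 = 144.58 (dimensionless)

144.58 (dimensionless)


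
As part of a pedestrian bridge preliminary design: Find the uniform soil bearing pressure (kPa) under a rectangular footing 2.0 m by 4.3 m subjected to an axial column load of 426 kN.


A = 2.0 * 4.3 = 8.6 m^2
q = P / A = 426 / 8.6
= 49.5349 kPa

49.5349 kPa
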